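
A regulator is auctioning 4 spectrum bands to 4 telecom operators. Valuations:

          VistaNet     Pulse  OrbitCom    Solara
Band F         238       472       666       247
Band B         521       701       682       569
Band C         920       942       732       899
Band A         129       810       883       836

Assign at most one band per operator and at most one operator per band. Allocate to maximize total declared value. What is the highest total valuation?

This is a one-to-one assignment (maximum-weight bipartite matching).
Optimal: VistaNet→Band C ($920M), Pulse→Band B ($701M), OrbitCom→Band F ($666M), Solara→Band A ($836M) — total 920+701+666+836 = $3123M.
Max-entry greedy (repeatedly take the single best remaining cell) gives $2632M, worse by 491.
Next-best assignment: VistaNet→Band B, Pulse→Band C, OrbitCom→Band F, Solara→Band A = $2965M.
Checked against all permutations: $3123M is optimal.

Maximum total: $3123M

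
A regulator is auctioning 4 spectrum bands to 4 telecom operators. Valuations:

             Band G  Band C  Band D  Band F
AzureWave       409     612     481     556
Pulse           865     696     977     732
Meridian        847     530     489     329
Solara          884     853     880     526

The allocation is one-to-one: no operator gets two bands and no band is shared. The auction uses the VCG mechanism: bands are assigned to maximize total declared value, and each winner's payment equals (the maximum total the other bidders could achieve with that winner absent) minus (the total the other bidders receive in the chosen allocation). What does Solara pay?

Efficient allocation: AzureWave→Band F ($556M), Pulse→Band D ($977M), Meridian→Band G ($847M), Solara→Band C ($853M); total welfare W = $3233M.
Solara receives Band C at value $853M, so the others get W − 853 = $2380M.
Without Solara: best allocation of the remaining 3 bidders over all 4 bands is AzureWave→Band C ($612M), Pulse→Band D ($977M), Meridian→Band G ($847M), total $2436M.
VCG payment = (others' best without Solara) − (others' welfare with Solara) = 2436 − 2380 = $56M.

Solara pays $56M.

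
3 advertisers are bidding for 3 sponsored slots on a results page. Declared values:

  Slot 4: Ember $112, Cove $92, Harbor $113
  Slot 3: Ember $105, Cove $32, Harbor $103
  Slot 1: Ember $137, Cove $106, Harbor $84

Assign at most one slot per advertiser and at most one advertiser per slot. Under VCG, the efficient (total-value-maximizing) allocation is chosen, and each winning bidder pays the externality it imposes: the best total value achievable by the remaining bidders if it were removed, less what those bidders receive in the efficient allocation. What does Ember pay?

Efficient allocation: Ember→Slot 1 ($137), Cove→Slot 4 ($92), Harbor→Slot 3 ($103); total welfare W = $332.
Ember receives Slot 1 at value $137, so the others get W − 137 = $195.
Without Ember: best allocation of the remaining 2 bidders over all 3 slots is Cove→Slot 1 ($106), Harbor→Slot 4 ($113), total $219.
VCG payment = (others' best without Ember) − (others' welfare with Ember) = 219 − 195 = $24.

Ember pays $24.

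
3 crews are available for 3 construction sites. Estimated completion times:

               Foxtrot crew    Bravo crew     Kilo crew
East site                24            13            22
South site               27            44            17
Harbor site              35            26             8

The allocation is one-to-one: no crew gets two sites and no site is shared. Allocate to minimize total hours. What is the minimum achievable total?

Minimum total: 48 hours

Optimal: Foxtrot crew→South site (27 hours), Bravo crew→East site (13 hours), Kilo crew→Harbor site (8 hours) — total 27+13+8 = 48 hours.
Row-greedy (each crew in turn takes its cheapest remaining site) gives 67 hours, worse by 19.
Swapping Kilo crew↔Bravo crew (Kilo crew→East site 22 hours, Bravo crew→Harbor site 26 hours) adds 27.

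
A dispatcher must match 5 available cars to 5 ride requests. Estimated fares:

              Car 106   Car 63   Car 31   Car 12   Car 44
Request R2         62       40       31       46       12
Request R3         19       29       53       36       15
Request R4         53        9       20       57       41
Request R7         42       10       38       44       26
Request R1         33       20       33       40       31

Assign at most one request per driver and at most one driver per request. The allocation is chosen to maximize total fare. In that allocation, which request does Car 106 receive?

Car 106 receives Request R7.

Optimal: Car 106→Request R7 ($42), Car 63→Request R2 ($40), Car 31→Request R3 ($53), Car 12→Request R4 ($57), Car 44→Request R1 ($31) — total 42+40+53+57+31 = $223.
Column-greedy (each request in turn goes to its best remaining driver) gives $218, worse by 5.
Checked against all permutations: $223 is optimal.
Car 106's own top request is Request R2 ($62), but forcing Car 106→Request R2 and reassigning the rest optimally gives only $220 — worse by 3.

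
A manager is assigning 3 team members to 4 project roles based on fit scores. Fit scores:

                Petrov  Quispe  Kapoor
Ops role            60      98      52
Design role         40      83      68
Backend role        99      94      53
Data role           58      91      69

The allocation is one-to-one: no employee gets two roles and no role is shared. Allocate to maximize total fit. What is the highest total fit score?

This is a one-to-one assignment (maximum-weight bipartite matching).
Optimal: Petrov→Backend role (99 pts), Quispe→Ops role (98 pts), Kapoor→Data role (69 pts) — total 99+98+69 = 266 pts.
Column-greedy (each role in turn goes to its best remaining employee) gives 265 pts, worse by 1.
Next-best assignment: Petrov→Backend role, Quispe→Ops role, Kapoor→Design role = 265 pts.
Swapping Petrov↔Kapoor (Petrov→Data role 58 pts, Kapoor→Backend role 53 pts) loses 57.
Checked against all permutations: 266 pts is optimal.

Maximum total: 266 pts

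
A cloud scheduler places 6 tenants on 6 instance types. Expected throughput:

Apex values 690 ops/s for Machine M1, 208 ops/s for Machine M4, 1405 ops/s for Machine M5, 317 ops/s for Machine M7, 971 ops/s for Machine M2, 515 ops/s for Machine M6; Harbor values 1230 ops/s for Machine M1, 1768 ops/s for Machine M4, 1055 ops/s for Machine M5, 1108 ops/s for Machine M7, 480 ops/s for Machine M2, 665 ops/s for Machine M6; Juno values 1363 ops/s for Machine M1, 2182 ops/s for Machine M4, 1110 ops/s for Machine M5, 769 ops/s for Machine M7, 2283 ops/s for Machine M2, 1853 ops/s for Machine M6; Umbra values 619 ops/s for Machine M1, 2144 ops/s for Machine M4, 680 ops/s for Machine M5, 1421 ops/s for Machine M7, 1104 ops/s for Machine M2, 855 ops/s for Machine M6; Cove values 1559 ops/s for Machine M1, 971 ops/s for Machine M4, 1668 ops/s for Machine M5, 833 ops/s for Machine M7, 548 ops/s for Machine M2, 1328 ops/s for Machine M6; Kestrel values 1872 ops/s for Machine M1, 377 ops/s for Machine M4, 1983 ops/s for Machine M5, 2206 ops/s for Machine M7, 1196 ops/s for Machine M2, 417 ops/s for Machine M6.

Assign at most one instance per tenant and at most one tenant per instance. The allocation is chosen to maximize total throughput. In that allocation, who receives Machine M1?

Optimal: Apex→Machine M5 (1405 ops/s), Harbor→Machine M1 (1230 ops/s), Juno→Machine M2 (2283 ops/s), Umbra→Machine M4 (2144 ops/s), Cove→Machine M6 (1328 ops/s), Kestrel→Machine M7 (2206 ops/s) — total 1405+1230+2283+2144+1328+2206 = 10596 ops/s.
Next-best assignment: Apex→Machine M5, Harbor→Machine M6, Juno→Machine M2, Umbra→Machine M4, Cove→Machine M1, Kestrel→Machine M7 = 10262 ops/s.
Harbor's own top instance is Machine M4 (1768 ops/s), but forcing Harbor→Machine M4 and reassigning the rest optimally gives only 10077 ops/s — worse by 519.

Harbor receives Machine M1.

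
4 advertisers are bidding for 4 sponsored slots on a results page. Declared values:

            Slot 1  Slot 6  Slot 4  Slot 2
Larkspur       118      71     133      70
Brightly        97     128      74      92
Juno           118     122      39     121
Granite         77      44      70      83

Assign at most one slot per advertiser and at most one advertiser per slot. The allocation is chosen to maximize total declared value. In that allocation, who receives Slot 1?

Juno receives Slot 1.

This is the linear assignment problem.
Optimal: Larkspur→Slot 4 ($133), Brightly→Slot 6 ($128), Juno→Slot 1 ($118), Granite→Slot 2 ($83) — total 133+128+118+83 = $462.
Row-greedy (each advertiser in turn takes its best remaining slot) gives $459, worse by 3.
No other one-to-one assignment exceeds $462.
Juno's own top slot is Slot 6 ($122), but forcing Juno→Slot 6 and reassigning the rest optimally gives only $435 — worse by 27.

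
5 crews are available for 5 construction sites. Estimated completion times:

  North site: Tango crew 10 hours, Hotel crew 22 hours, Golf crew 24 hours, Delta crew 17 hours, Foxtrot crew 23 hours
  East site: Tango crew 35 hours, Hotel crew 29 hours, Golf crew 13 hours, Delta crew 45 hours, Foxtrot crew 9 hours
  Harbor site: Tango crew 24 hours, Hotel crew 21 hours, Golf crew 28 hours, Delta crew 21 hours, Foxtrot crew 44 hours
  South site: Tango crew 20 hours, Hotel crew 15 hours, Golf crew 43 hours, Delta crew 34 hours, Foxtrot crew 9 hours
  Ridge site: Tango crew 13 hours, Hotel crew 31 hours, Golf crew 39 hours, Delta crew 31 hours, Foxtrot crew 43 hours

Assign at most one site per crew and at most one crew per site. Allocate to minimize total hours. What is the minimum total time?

Min total: 73 hours

Optimal: Tango crew→Ridge site (13 hours), Hotel crew→Harbor site (21 hours), Golf crew→East site (13 hours), Delta crew→North site (17 hours), Foxtrot crew→South site (9 hours) — total 13+21+13+17+9 = 73 hours.
Min-entry greedy (repeatedly take the single cheapest remaining cell) gives 94 hours, worse by 21.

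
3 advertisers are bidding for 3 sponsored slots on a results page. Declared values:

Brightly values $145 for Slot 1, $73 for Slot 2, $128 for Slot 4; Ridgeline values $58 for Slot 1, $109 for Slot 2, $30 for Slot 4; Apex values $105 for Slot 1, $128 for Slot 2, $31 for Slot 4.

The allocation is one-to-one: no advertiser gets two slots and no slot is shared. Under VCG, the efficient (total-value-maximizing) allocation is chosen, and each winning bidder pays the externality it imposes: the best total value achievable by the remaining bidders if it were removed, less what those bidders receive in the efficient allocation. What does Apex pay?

Efficient allocation: Brightly→Slot 4 ($128), Ridgeline→Slot 2 ($109), Apex→Slot 1 ($105); total welfare W = $342.
Apex receives Slot 1 at value $105, so the others get W − 105 = $237.
Without Apex: best allocation of the remaining 2 bidders over all 3 slots is Brightly→Slot 1 ($145), Ridgeline→Slot 2 ($109), total $254.
VCG payment = (others' best without Apex) − (others' welfare with Apex) = 254 − 237 = $17.

Apex pays $17.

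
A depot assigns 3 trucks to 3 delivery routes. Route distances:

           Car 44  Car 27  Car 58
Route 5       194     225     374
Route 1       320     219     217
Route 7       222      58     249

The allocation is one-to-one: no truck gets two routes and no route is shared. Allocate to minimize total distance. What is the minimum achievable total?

Optimal: Car 44→Route 5 (194 km), Car 27→Route 7 (58 km), Car 58→Route 1 (217 km) — total 194+58+217 = 469 km.
Checked against all permutations: 469 km is optimal.

Min total: 469 km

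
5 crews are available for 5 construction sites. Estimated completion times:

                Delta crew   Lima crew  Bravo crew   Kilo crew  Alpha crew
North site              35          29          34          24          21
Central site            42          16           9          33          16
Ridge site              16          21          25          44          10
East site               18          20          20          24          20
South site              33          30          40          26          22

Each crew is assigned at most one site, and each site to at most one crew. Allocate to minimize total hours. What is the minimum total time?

This is the linear assignment problem.
Optimal: Delta crew→Ridge site (16 hours), Lima crew→East site (20 hours), Bravo crew→Central site (9 hours), Kilo crew→North site (24 hours), Alpha crew→South site (22 hours) — total 16+20+9+24+22 = 91 hours.
Column-greedy (each site in turn goes to its cheapest remaining crew) gives 92 hours, worse by 1.
Swapping Bravo crew↔Lima crew (Bravo crew→East site 20 hours, Lima crew→Central site 16 hours) adds 7.

Minimum total: 91 hours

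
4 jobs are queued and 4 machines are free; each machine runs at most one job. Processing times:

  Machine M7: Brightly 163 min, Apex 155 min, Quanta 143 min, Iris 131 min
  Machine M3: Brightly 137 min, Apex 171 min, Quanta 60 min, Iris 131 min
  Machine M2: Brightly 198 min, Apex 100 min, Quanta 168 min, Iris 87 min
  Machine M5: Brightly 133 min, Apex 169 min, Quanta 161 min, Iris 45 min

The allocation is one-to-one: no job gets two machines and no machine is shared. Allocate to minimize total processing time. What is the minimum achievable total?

Minimum total: 368 min

Optimal: Brightly→Machine M7 (163 min), Apex→Machine M2 (100 min), Quanta→Machine M3 (60 min), Iris→Machine M5 (45 min) — total 163+100+60+45 = 368 min.
Row-greedy (each job in turn takes its cheapest remaining machine) gives 424 min, worse by 56.
Next-best assignment: Brightly→Machine M5, Apex→Machine M2, Quanta→Machine M3, Iris→Machine M7 = 424 min.
Swapping Brightly↔Quanta (Brightly→Machine M3 137 min, Quanta→Machine M7 143 min) adds 57.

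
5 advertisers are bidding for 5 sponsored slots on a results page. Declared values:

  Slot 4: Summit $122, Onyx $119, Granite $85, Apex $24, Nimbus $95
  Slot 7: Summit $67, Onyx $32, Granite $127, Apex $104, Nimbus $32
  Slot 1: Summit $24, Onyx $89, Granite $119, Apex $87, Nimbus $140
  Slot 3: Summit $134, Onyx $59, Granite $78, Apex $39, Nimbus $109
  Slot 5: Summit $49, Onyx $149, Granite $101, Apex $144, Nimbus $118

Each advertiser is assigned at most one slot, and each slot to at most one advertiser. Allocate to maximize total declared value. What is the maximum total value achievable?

Treat this as an assignment problem: match each advertiser to one slot.
Optimal: Summit→Slot 3 ($134), Onyx→Slot 4 ($119), Granite→Slot 7 ($127), Apex→Slot 5 ($144), Nimbus→Slot 1 ($140) — total 134+119+127+144+140 = $664.
Max-entry greedy (repeatedly take the single best remaining cell) gives $574, worse by 90.
Swapping Apex↔Summit (Apex→Slot 3 $39, Summit→Slot 5 $49) loses 190.
Every other assignment is strictly worse.

Maximum total: $664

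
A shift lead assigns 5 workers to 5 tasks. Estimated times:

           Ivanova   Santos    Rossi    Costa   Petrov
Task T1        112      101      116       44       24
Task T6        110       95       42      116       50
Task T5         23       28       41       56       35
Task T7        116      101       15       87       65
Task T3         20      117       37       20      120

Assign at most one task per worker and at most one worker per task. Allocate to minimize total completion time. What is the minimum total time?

This is a one-to-one assignment (minimum-cost bipartite matching).
Optimal: Ivanova→Task T3 (20 min), Santos→Task T5 (28 min), Rossi→Task T7 (15 min), Costa→Task T1 (44 min), Petrov→Task T6 (50 min) — total 20+28+15+44+50 = 157 min.
Column-greedy (each task in turn goes to its cheapest remaining worker) gives 293 min, worse by 136.
Next-best assignment: Ivanova→Task T5, Santos→Task T6, Rossi→Task T7, Costa→Task T3, Petrov→Task T1 = 177 min.
Swapping Santos↔Rossi (Santos→Task T7 101 min, Rossi→Task T5 41 min) adds 99.

Min total: 157 min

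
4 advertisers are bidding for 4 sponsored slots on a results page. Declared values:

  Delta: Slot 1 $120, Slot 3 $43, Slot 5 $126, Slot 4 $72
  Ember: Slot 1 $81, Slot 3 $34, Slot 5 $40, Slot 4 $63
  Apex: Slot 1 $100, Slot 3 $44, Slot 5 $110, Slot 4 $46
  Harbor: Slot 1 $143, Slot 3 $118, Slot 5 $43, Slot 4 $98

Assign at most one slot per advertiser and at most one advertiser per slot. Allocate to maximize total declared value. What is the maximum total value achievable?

Max total: $411

This is a one-to-one assignment (maximum-weight bipartite matching).
Optimal: Delta→Slot 1 ($120), Ember→Slot 4 ($63), Apex→Slot 5 ($110), Harbor→Slot 3 ($118) — total 120+63+110+118 = $411.
Max-entry greedy (repeatedly take the single best remaining cell) gives $376, worse by 35.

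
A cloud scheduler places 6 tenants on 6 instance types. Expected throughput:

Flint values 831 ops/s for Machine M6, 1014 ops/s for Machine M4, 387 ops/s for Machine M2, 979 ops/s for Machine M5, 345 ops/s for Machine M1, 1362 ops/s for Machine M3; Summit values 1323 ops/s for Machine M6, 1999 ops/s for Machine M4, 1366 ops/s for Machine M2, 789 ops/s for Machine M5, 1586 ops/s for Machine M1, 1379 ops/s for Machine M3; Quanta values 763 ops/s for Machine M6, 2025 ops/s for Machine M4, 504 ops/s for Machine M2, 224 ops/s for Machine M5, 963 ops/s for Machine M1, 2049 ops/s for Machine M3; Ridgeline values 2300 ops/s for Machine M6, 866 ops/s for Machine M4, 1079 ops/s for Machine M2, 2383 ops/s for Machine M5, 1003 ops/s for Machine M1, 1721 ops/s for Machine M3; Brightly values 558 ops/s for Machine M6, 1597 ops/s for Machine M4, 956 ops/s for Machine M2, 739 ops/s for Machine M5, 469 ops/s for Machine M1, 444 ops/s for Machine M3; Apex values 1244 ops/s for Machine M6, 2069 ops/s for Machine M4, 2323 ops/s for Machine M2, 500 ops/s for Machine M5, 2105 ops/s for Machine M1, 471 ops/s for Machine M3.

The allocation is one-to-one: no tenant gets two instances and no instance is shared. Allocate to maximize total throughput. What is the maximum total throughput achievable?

This is the linear assignment problem.
Optimal: Flint→Machine M5 (979 ops/s), Summit→Machine M1 (1586 ops/s), Quanta→Machine M3 (2049 ops/s), Ridgeline→Machine M6 (2300 ops/s), Brightly→Machine M4 (1597 ops/s), Apex→Machine M2 (2323 ops/s) — total 979+1586+2049+2300+1597+2323 = 10834 ops/s.
Swapping Apex↔Ridgeline (Apex→Machine M6 1244 ops/s, Ridgeline→Machine M2 1079 ops/s) loses 2300.

Maximum total: 10834 ops/s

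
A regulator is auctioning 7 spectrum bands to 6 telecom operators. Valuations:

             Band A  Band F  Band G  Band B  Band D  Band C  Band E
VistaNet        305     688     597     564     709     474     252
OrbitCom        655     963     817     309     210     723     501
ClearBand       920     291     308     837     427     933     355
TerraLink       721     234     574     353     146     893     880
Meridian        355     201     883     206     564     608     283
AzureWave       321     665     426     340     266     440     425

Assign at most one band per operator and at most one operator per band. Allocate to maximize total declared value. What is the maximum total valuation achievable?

Max total: $4795M

Optimal: VistaNet→Band D ($709M), OrbitCom→Band F ($963M), ClearBand→Band A ($920M), TerraLink→Band E ($880M), Meridian→Band G ($883M), AzureWave→Band C ($440M) — total 709+963+920+880+883+440 = $4795M.
Row-greedy (each operator in turn takes its best remaining band) gives $4708M, worse by 87.
No other one-to-one assignment exceeds $4795M.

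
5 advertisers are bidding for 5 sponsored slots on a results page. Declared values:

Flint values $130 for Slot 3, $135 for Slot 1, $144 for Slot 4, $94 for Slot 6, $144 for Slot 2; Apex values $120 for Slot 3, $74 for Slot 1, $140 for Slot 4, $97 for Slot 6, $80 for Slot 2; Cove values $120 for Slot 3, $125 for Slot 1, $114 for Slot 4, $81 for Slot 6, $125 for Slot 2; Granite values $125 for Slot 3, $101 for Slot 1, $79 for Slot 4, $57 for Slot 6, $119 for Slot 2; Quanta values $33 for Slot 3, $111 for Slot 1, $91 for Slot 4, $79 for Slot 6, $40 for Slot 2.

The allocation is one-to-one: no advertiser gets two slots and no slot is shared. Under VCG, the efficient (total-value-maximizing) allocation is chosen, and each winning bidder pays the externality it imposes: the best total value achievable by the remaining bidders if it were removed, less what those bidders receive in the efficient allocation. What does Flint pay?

Flint pays $32.

Efficient allocation: Flint→Slot 2 ($144), Apex→Slot 4 ($140), Cove→Slot 1 ($125), Granite→Slot 3 ($125), Quanta→Slot 6 ($79); total welfare W = $613.
Flint receives Slot 2 at value $144, so the others get W − 144 = $469.
Without Flint: best allocation of the remaining 4 bidders over all 5 slots is Apex→Slot 4 ($140), Cove→Slot 2 ($125), Granite→Slot 3 ($125), Quanta→Slot 1 ($111), total $501.
VCG payment = (others' best without Flint) − (others' welfare with Flint) = 501 − 469 = $32.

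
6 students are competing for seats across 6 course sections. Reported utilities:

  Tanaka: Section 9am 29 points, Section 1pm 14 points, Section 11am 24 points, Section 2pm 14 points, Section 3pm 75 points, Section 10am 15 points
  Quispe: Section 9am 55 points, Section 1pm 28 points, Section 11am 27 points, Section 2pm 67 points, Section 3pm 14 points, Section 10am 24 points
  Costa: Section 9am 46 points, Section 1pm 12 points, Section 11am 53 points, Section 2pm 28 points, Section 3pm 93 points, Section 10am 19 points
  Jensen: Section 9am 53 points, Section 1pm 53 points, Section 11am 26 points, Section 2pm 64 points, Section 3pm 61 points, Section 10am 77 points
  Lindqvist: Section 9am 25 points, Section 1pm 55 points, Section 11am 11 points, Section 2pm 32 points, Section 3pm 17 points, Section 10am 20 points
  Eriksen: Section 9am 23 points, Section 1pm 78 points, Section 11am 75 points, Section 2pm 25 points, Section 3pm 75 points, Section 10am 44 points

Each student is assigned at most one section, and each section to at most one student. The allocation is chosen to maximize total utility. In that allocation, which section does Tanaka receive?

Tanaka receives Section 9am.

Treat this as an assignment problem: match each student to one section.
Optimal: Tanaka→Section 9am (29 points), Quispe→Section 2pm (67 points), Costa→Section 3pm (93 points), Jensen→Section 10am (77 points), Lindqvist→Section 1pm (55 points), Eriksen→Section 11am (75 points) — total 29+67+93+77+55+75 = 396 points.
Swapping Tanaka↔Quispe (Tanaka→Section 2pm 14 points, Quispe→Section 9am 55 points) loses 27.
Every other assignment is strictly worse.
Tanaka's own top section is Section 3pm (75 points), but forcing Tanaka→Section 3pm and reassigning the rest optimally gives only 395 points — worse by 1.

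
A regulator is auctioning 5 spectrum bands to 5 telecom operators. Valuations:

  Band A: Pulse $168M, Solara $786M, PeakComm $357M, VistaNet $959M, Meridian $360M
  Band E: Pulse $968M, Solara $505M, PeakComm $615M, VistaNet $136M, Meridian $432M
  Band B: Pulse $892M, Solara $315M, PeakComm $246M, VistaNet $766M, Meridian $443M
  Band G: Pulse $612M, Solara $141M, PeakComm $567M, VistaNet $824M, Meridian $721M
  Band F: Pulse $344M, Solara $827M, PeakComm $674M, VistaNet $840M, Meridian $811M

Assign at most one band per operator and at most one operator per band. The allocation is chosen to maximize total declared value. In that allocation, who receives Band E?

Optimal: Pulse→Band B ($892M), Solara→Band F ($827M), PeakComm→Band E ($615M), VistaNet→Band A ($959M), Meridian→Band G ($721M) — total 892+827+615+959+721 = $4014M.
No other one-to-one assignment exceeds $4014M.
PeakComm's own top band is Band F ($674M), but forcing PeakComm→Band F and reassigning the rest optimally gives only $3915M — worse by 99.

PeakComm receives Band E.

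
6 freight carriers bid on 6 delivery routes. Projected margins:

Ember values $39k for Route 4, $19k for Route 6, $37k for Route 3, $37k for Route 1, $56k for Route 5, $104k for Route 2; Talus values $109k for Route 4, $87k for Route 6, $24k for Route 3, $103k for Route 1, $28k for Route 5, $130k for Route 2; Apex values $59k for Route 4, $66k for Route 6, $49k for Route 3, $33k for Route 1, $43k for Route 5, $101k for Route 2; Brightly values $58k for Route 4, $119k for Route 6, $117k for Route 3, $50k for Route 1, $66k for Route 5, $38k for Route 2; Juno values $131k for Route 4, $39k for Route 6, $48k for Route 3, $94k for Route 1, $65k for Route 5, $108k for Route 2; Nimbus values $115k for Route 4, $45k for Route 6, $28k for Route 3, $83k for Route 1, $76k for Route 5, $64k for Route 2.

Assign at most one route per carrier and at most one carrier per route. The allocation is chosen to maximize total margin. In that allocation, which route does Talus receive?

Talus receives Route 1.

This is the linear assignment problem.
Optimal: Ember→Route 2 ($104k), Talus→Route 1 ($103k), Apex→Route 6 ($66k), Brightly→Route 3 ($117k), Juno→Route 4 ($131k), Nimbus→Route 5 ($76k) — total 104+103+66+117+131+76 = $597k.
Column-greedy (each route in turn goes to its best remaining carrier) gives $582k, worse by 15.
Next-best assignment: Ember→Route 5, Talus→Route 2, Apex→Route 6, Brightly→Route 3, Juno→Route 4, Nimbus→Route 1 = $583k.
Talus's own top route is Route 2 ($130k), but forcing Talus→Route 2 and reassigning the rest optimally gives only $583k — worse by 14.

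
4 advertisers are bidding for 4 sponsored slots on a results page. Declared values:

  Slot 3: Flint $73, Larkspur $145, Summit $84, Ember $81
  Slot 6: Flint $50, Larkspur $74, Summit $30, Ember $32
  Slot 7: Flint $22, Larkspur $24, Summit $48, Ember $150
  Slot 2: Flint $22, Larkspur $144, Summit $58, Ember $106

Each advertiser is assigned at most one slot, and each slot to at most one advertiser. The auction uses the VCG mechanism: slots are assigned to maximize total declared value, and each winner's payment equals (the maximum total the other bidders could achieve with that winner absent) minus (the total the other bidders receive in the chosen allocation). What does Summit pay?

Summit pays $23.

Efficient allocation: Flint→Slot 6 ($50), Larkspur→Slot 2 ($144), Summit→Slot 3 ($84), Ember→Slot 7 ($150); total welfare W = $428.
Summit receives Slot 3 at value $84, so the others get W − 84 = $344.
Without Summit: best allocation of the remaining 3 bidders over all 4 slots is Flint→Slot 3 ($73), Larkspur→Slot 2 ($144), Ember→Slot 7 ($150), total $367.
VCG payment = (others' best without Summit) − (others' welfare with Summit) = 367 − 344 = $23.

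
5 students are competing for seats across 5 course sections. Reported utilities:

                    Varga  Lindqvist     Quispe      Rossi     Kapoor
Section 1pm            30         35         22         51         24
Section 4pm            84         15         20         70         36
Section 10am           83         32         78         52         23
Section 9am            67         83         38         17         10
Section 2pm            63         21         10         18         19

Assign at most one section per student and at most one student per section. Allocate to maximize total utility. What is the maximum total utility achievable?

Optimal: Varga→Section 2pm (63 points), Lindqvist→Section 9am (83 points), Quispe→Section 10am (78 points), Rossi→Section 4pm (70 points), Kapoor→Section 1pm (24 points) — total 63+83+78+70+24 = 318 points.
No other one-to-one assignment exceeds 318 points.

Maximum total: 318 points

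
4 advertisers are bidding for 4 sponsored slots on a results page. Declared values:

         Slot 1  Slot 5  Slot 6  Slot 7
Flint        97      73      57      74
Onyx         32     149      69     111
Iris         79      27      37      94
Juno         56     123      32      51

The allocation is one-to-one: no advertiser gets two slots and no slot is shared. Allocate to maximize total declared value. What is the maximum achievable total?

Max total: $383

Treat this as an assignment problem: match each advertiser to one slot.
Optimal: Flint→Slot 1 ($97), Onyx→Slot 6 ($69), Iris→Slot 7 ($94), Juno→Slot 5 ($123) — total 97+69+94+123 = $383.
Row-greedy (each advertiser in turn takes its best remaining slot) gives $372, worse by 11.
Next-best assignment: Flint→Slot 1, Onyx→Slot 5, Iris→Slot 7, Juno→Slot 6 = $372.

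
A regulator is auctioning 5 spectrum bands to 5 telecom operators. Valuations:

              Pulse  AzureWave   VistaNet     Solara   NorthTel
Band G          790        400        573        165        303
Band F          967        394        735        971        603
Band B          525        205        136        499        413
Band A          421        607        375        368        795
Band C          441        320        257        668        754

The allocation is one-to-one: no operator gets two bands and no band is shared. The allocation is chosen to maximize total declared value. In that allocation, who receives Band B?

This is a one-to-one assignment (maximum-weight bipartite matching).
Optimal: Pulse→Band B ($525M), AzureWave→Band A ($607M), VistaNet→Band G ($573M), Solara→Band F ($971M), NorthTel→Band C ($754M) — total 525+607+573+971+754 = $3430M.
No other one-to-one assignment exceeds $3430M.
Pulse's own top band is Band F ($967M), but forcing Pulse→Band F and reassigning the rest optimally gives only $3400M — worse by 30.

Pulse receives Band B.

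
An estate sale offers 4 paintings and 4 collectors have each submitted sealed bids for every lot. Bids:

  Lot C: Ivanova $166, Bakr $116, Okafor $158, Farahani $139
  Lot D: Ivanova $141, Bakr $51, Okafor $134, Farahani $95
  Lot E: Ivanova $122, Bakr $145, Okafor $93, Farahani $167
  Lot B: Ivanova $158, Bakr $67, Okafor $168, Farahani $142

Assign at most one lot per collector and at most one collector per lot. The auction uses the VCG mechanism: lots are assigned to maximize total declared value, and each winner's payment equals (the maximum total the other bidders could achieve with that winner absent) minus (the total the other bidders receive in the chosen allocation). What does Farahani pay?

Efficient allocation: Ivanova→Lot D ($141), Bakr→Lot E ($145), Okafor→Lot B ($168), Farahani→Lot C ($139); total welfare W = $593.
Farahani receives Lot C at value $139, so the others get W − 139 = $454.
Without Farahani: best allocation of the remaining 3 bidders over all 4 lots is Ivanova→Lot C ($166), Bakr→Lot E ($145), Okafor→Lot B ($168), total $479.
VCG payment = (others' best without Farahani) − (others' welfare with Farahani) = 479 − 454 = $25.

Farahani pays $25.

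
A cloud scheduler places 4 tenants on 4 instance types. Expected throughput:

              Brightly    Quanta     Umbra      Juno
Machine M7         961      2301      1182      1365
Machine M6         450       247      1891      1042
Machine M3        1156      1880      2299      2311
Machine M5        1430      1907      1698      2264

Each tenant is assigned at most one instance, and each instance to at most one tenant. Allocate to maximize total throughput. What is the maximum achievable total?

Optimal: Brightly→Machine M5 (1430 ops/s), Quanta→Machine M7 (2301 ops/s), Umbra→Machine M6 (1891 ops/s), Juno→Machine M3 (2311 ops/s) — total 1430+2301+1891+2311 = 7933 ops/s.
Checked against all permutations: 7933 ops/s is optimal.

Max total: 7933 ops/s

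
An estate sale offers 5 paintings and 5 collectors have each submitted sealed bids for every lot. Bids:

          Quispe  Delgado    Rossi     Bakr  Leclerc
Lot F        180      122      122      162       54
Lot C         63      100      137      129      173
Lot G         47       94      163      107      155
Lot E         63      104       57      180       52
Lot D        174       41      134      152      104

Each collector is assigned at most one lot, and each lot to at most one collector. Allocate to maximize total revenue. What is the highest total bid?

Maximum total: $812

Optimal: Quispe→Lot D ($174), Delgado→Lot F ($122), Rossi→Lot G ($163), Bakr→Lot E ($180), Leclerc→Lot C ($173) — total 174+122+163+180+173 = $812.
Row-greedy (each collector in turn takes its best remaining lot) gives $772, worse by 40.
Swapping Leclerc↔Quispe (Leclerc→Lot D $104, Quispe→Lot C $63) loses 180.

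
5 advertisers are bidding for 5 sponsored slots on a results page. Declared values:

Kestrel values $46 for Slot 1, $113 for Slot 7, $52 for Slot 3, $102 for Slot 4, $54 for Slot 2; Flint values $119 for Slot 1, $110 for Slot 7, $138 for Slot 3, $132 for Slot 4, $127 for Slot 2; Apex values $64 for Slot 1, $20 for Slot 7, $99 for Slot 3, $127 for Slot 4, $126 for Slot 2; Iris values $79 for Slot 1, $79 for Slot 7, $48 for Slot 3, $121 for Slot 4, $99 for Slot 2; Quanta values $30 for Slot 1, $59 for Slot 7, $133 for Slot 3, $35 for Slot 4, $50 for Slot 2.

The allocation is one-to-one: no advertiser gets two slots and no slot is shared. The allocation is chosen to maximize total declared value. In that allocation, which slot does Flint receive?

Optimal: Kestrel→Slot 7 ($113), Flint→Slot 1 ($119), Apex→Slot 2 ($126), Iris→Slot 4 ($121), Quanta→Slot 3 ($133) — total 113+119+126+121+133 = $612.
Column-greedy (each slot in turn goes to its best remaining advertiser) gives $591, worse by 21.
Checked against all permutations: $612 is optimal.
Flint's own top slot is Slot 3 ($138), but forcing Flint→Slot 3 and reassigning the rest optimally gives only $528 — worse by 84.

Flint receives Slot 1.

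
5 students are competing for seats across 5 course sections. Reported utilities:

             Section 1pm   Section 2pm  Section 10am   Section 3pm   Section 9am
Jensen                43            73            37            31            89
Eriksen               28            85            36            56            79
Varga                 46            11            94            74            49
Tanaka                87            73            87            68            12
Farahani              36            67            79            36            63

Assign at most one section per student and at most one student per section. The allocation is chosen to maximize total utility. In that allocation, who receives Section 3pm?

Optimal: Jensen→Section 9am (89 points), Eriksen→Section 2pm (85 points), Varga→Section 3pm (74 points), Tanaka→Section 1pm (87 points), Farahani→Section 10am (79 points) — total 89+85+74+87+79 = 414 points.
Row-greedy (each student in turn takes its best remaining section) gives 391 points, worse by 23.
Next-best assignment: Jensen→Section 9am, Eriksen→Section 3pm, Varga→Section 10am, Tanaka→Section 1pm, Farahani→Section 2pm = 393 points.
Swapping Varga↔Eriksen (Varga→Section 2pm 11 points, Eriksen→Section 3pm 56 points) loses 92.
Varga's own top section is Section 10am (94 points), but forcing Varga→Section 10am and reassigning the rest optimally gives only 393 points — worse by 21.

Varga receives Section 3pm.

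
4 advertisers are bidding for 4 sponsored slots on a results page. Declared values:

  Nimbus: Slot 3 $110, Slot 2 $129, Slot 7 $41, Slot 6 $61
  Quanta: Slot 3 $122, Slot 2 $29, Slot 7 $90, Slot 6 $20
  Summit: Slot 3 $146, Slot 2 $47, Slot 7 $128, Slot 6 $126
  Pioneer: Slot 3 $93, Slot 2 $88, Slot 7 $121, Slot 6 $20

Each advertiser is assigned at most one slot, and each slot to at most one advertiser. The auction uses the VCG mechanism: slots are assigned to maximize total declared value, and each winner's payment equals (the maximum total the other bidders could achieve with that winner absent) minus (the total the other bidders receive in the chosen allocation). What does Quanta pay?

Efficient allocation: Nimbus→Slot 2 ($129), Quanta→Slot 3 ($122), Summit→Slot 6 ($126), Pioneer→Slot 7 ($121); total welfare W = $498.
Quanta receives Slot 3 at value $122, so the others get W − 122 = $376.
Without Quanta: best allocation of the remaining 3 bidders over all 4 slots is Nimbus→Slot 2 ($129), Summit→Slot 3 ($146), Pioneer→Slot 7 ($121), total $396.
VCG payment = (others' best without Quanta) − (others' welfare with Quanta) = 396 − 376 = $20.

Quanta pays $20.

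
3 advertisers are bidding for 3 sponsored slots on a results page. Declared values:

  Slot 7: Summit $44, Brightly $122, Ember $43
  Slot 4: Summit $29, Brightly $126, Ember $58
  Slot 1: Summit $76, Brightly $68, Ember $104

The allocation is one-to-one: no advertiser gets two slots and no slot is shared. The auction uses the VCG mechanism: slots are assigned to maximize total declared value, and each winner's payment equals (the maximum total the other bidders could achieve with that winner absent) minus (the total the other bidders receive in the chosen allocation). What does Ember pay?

Efficient allocation: Summit→Slot 7 ($44), Brightly→Slot 4 ($126), Ember→Slot 1 ($104); total welfare W = $274.
Ember receives Slot 1 at value $104, so the others get W − 104 = $170.
Without Ember: best allocation of the remaining 2 bidders over all 3 slots is Summit→Slot 1 ($76), Brightly→Slot 4 ($126), total $202.
VCG payment = (others' best without Ember) − (others' welfare with Ember) = 202 − 170 = $32.

Ember pays $32.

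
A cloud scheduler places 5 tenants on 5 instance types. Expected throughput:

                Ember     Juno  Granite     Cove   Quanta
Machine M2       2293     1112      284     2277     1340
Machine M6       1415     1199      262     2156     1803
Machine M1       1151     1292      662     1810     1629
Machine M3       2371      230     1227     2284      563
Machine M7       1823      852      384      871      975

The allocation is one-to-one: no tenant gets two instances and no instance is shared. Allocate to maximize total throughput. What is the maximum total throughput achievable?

Optimal: Ember→Machine M7 (1823 ops/s), Juno→Machine M1 (1292 ops/s), Granite→Machine M3 (1227 ops/s), Cove→Machine M2 (2277 ops/s), Quanta→Machine M6 (1803 ops/s) — total 1823+1292+1227+2277+1803 = 8422 ops/s.
Row-greedy (each tenant in turn takes its best remaining instance) gives 8127 ops/s, worse by 295.
Next-best assignment: Ember→Machine M2, Juno→Machine M7, Granite→Machine M3, Cove→Machine M6, Quanta→Machine M1 = 8157 ops/s.
Swapping Ember↔Granite (Ember→Machine M3 2371 ops/s, Granite→Machine M7 384 ops/s) loses 295.

Max total: 8422 ops/s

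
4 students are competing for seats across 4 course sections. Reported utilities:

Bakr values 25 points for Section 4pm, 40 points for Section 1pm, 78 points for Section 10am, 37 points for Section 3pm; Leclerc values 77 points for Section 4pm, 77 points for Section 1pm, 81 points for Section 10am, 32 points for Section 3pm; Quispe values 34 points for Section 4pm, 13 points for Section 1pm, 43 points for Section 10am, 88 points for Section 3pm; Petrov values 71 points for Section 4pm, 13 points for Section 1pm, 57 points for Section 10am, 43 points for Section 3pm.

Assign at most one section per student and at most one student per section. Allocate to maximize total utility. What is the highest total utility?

Optimal: Bakr→Section 10am (78 points), Leclerc→Section 1pm (77 points), Quispe→Section 3pm (88 points), Petrov→Section 4pm (71 points) — total 78+77+88+71 = 314 points.
Row-greedy (each student in turn takes its best remaining section) gives 256 points, worse by 58.
Next-best assignment: Bakr→Section 1pm, Leclerc→Section 10am, Quispe→Section 3pm, Petrov→Section 4pm = 280 points.
Swapping Quispe↔Petrov (Quispe→Section 4pm 34 points, Petrov→Section 3pm 43 points) loses 82.

Maximum total: 314 points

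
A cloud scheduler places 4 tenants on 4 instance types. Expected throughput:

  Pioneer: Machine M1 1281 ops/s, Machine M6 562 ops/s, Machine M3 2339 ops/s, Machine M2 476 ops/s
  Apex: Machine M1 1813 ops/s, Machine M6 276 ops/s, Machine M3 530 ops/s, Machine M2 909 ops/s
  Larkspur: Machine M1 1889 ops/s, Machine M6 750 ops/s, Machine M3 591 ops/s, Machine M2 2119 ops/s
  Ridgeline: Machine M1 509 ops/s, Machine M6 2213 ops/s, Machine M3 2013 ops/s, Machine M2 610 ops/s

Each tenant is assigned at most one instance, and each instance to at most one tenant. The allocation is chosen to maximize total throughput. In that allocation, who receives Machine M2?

Larkspur receives Machine M2.

Optimal: Pioneer→Machine M3 (2339 ops/s), Apex→Machine M1 (1813 ops/s), Larkspur→Machine M2 (2119 ops/s), Ridgeline→Machine M6 (2213 ops/s) — total 2339+1813+2119+2213 = 8484 ops/s.
Column-greedy (each instance in turn goes to its best remaining tenant) gives 7350 ops/s, worse by 1134.
Swapping Ridgeline↔Pioneer (Ridgeline→Machine M3 2013 ops/s, Pioneer→Machine M6 562 ops/s) loses 1977.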